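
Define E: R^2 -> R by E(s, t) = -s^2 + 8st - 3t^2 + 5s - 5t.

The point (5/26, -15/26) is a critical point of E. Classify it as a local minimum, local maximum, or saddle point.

saddle point

The Hessian of E is constant: H = [[-2, 8], [8, -6]].
det(H) = (-2)·(-6) − 8² = -52.
Since det(H) < 0, H is indefinite and the critical point is a saddle point.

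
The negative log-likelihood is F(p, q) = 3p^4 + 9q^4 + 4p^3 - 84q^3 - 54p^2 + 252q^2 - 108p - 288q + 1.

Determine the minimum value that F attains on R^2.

F(p,q) separates as A(p) + B(q) + 1, so its minimum is min A + min B + 1.
A'(p) = 12(p - 3)(p + 1)(p + 3) vanishes at p ∈ {-3, -1, 3}; B'(q) = 36(q - 4)(q - 2)(q - 1) vanishes at q ∈ {1, 2, 4}.
Local minima of A (where A''>0): A(-3)=-27, A(3)=-459. Local minima of B: B(1)=-111, B(4)=-192.
So the global minimum of F is A(3) + B(4) + 1 = -459 − 192 + 1 = -650, attained at (3, 4).

-650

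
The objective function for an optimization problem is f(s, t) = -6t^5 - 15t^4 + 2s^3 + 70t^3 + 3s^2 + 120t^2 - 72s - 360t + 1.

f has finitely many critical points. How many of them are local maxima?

2

f separates as a function of s plus a function of t, so ∇f=0 decouples.
∂f/∂s = 6(s - 3)(s + 4) = 0 at s ∈ {-4, 3}; ∂f/∂t = -30(t - 2)(t - 1)(t + 2)(t + 3) = 0 at t ∈ {-3, -2, 1, 2}.
The Hessian is diagonal: diag(f_ss, f_tt). Second derivatives: f_ss(-4)=-42, f_ss(3)=42; f_tt(-3)=600, f_tt(-2)=-360, f_tt(1)=360, f_tt(2)=-600.
Local maxima occur where both diagonal entries negative: (-4, -2), (-4, 2). Count: 2.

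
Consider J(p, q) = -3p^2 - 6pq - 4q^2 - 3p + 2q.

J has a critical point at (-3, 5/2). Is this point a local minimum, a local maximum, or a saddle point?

local maximum

The Hessian of J is constant: H = [[-6, -6], [-6, -8]].
det(H) = (-6)·(-8) − (-6)² = 12.
det(H) > 0 and tr(H) = -14 < 0, so H is negative definite and the point is a local maximum.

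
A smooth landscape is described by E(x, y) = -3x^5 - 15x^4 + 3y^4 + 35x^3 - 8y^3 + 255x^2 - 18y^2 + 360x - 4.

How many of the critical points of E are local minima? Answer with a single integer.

4

E separates as a function of x plus a function of y, so ∇E=0 decouples.
∂E/∂x = -15(x - 3)(x + 1)(x + 2)(x + 4) = 0 at x ∈ {-4, -2, -1, 3}; ∂E/∂y = 12y(y - 3)(y + 1) = 0 at y ∈ {-1, 0, 3}.
The Hessian is diagonal: diag(E_xx, E_yy). Second derivatives: E_xx(-4)=630, E_xx(-2)=-150, E_xx(-1)=180, E_xx(3)=-2100; E_yy(-1)=48, E_yy(0)=-36, E_yy(3)=144.
Local minima occur where both diagonal entries positive: (-4, -1), (-4, 3), (-1, -1), (-1, 3). Count: 4.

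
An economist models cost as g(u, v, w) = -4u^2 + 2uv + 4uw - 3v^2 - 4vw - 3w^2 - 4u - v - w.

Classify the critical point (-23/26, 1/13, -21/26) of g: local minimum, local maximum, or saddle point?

The Hessian is constant: H = [[-8, 2, 4], [2, -6, -4], [4, -4, -6]].
Leading principal minors: Δ₁ = -8, Δ₂ = 44, Δ₃ = -104.
The minors alternate sign starting negative (−, +, −), so H is negative definite: a local maximum.

local maximum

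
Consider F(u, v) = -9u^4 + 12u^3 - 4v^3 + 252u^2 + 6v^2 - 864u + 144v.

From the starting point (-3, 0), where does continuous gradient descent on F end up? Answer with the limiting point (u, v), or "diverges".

(2, -3)

F is separable, so gradient descent decouples: u follows -∂F/∂u, v follows -∂F/∂v.
∂F/∂u = -36(u - 3)(u - 2)(u + 4); at u=-3 this is -1080, so u increases.
∂F/∂v = -12(v - 4)(v + 3); at v=0 this is 144, so v decreases.
u converges to its nearest critical value 2 (a local min of the u-part); v converges to -3. The iterate converges to (2, -3).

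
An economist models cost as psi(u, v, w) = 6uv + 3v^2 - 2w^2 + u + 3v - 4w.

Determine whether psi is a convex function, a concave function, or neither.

neither

psi is quadratic, so its Hessian is the constant matrix H = [[0, 6, 0], [6, 6, 0], [0, 0, -4]].
Leading principal minors: 0, -36, 144.
Neither pattern holds ⇒ H is indefinite ⇒ neither convex nor concave.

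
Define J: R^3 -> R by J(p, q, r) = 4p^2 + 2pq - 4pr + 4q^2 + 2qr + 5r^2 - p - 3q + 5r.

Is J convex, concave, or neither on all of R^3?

J is quadratic, so its Hessian is the constant matrix H = [[8, 2, -4], [2, 8, 2], [-4, 2, 10]].
Leading principal minors: 8, 60, 408.
All positive ⇒ H ≻ 0 ⇒ convex.

convex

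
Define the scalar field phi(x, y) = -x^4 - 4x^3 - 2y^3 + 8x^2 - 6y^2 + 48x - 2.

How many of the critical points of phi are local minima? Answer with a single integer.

1

phi separates as a function of x plus a function of y, so ∇phi=0 decouples.
∂phi/∂x = -4(x - 2)(x + 2)(x + 3) = 0 at x ∈ {-3, -2, 2}; ∂phi/∂y = -6y(y + 2) = 0 at y ∈ {-2, 0}.
The Hessian is diagonal: diag(phi_xx, phi_yy). Second derivatives: phi_xx(-3)=-20, phi_xx(-2)=16, phi_xx(2)=-80; phi_yy(-2)=12, phi_yy(0)=-12.
Local minima occur where both diagonal entries positive: (-2, -2). Count: 1.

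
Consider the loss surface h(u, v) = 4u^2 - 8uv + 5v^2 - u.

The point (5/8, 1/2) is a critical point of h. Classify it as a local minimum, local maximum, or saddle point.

local minimum

The Hessian of h is constant: H = [[8, -8], [-8, 10]].
det(H) = 8·10 − (-8)² = 16.
det(H) > 0 and tr(H) = 18 > 0, so H is positive definite and the point is a local minimum.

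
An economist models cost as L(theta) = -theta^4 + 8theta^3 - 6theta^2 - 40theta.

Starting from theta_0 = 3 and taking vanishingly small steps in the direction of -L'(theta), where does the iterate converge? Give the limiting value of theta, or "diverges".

2

L'(theta) = -4(theta - 5)(theta - 2)(theta + 1), so L'(3) = 32.
Gradient descent moves in the -L' direction, i.e. theta is decreasing.
The nearest critical point in that direction is theta = 2, where L'' = 36 > 0 (a local minimum). The iterate converges there.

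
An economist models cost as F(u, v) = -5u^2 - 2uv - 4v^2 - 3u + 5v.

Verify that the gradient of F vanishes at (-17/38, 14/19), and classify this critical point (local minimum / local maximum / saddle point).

∇F = (-10u - 2v - 3, -2u - 8v + 5); substituting (-17/38, 14/19) gives ∇F = (0, 0), so (-17/38, 14/19) is indeed a critical point.
The Hessian of F is constant: H = [[-10, -2], [-2, -8]].
det(H) = (-10)·(-8) − (-2)² = 76.
det(H) > 0 and tr(H) = -18 < 0, so H is negative definite and the point is a local maximum.

local maximum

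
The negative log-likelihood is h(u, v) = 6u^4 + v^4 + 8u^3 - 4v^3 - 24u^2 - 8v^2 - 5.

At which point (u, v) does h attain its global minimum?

h(u,v) separates as P(u) + Q(v) − 5, so its minimum is min P + min Q − 5.
P'(u) = 24u(u - 1)(u + 2) vanishes at u ∈ {-2, 0, 1}; Q'(v) = 4v(v - 4)(v + 1) vanishes at v ∈ {-1, 0, 4}.
Local minima of P (where P''>0): P(-2)=-64, P(1)=-10. Local minima of Q: Q(-1)=-3, Q(4)=-128.
So the global minimum of h is P(-2) + Q(4) − 5 = -64 − 128 − 5 = -197, attained at (-2, 4).

(-2, 4)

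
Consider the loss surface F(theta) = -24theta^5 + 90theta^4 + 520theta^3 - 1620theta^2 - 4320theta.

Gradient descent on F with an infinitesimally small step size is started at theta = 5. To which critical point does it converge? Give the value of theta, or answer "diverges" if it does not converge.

diverges

F'(theta) = -120(theta - 4)(theta - 3)(theta + 1)(theta + 3), so F'(5) = -11520.
Gradient descent moves in the -F' direction, i.e. theta is increasing.
There is no critical point above theta=5, and F' keeps the same sign, so the iterate runs off to +∞.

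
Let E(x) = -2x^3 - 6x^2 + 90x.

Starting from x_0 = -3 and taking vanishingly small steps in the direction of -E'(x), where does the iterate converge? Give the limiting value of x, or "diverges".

E'(x) = -6(x - 3)(x + 5), so E'(-3) = 72.
Gradient descent moves in the -E' direction, i.e. x is decreasing.
The nearest critical point in that direction is x = -5, where E'' = 48 > 0 (a local minimum). The iterate converges there.

-5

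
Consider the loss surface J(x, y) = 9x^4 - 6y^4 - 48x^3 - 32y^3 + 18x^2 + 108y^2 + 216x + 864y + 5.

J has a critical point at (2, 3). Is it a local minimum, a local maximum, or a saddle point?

local maximum

The mixed partial ∂²J/∂x∂y is 0, so the Hessian at any point is diag(J_xx, J_yy) = diag(36(3x^2 - 8x + 1), 24(-3y^2 - 8y + 9)).
At (2, 3): H = diag(-108, -1008).
Both eigenvalues are negative, so H is negative definite: a local maximum.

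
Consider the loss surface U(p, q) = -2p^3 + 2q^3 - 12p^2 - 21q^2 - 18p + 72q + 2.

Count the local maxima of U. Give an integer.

U separates as a function of p plus a function of q, so ∇U=0 decouples.
∂U/∂p = -6(p + 1)(p + 3) = 0 at p ∈ {-3, -1}; ∂U/∂q = 6(q - 4)(q - 3) = 0 at q ∈ {3, 4}.
The Hessian is diagonal: diag(U_pp, U_qq). Second derivatives: U_pp(-3)=12, U_pp(-1)=-12; U_qq(3)=-6, U_qq(4)=6.
Local maxima occur where both diagonal entries negative: (-1, 3). Count: 1.

1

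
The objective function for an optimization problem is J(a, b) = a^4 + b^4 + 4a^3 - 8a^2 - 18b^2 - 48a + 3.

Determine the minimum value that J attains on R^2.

J(a,b) separates as P(a) + Q(b) + 3, so its minimum is min P + min Q + 3.
P'(a) = 4(a - 2)(a + 2)(a + 3) vanishes at a ∈ {-3, -2, 2}; Q'(b) = 4b(b - 3)(b + 3) vanishes at b ∈ {-3, 0, 3}.
Local minima of P (where P''>0): P(-3)=45, P(2)=-80. Local minima of Q: Q(-3)=-81, Q(3)=-81.
So the global minimum of J is P(2) + Q(-3) + 3 = -80 − 81 + 3 = -158, attained at (2, -3).

-158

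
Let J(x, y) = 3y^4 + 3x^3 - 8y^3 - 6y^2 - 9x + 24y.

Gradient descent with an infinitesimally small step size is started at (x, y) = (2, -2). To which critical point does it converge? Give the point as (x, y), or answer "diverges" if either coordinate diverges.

(1, -1)

J is separable, so gradient descent decouples: x follows -∂J/∂x, y follows -∂J/∂y.
∂J/∂x = 9(x - 1)(x + 1); at x=2 this is 27, so x decreases.
∂J/∂y = 12(y - 2)(y - 1)(y + 1); at y=-2 this is -144, so y increases.
x converges to its nearest critical value 1 (a local min of the x-part); y converges to -1. The iterate converges to (1, -1).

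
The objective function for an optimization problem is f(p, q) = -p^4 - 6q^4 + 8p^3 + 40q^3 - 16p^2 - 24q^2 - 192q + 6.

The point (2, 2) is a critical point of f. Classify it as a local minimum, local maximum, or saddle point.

The mixed partial ∂²f/∂p∂q is 0, so the Hessian at any point is diag(f_pp, f_qq) = diag(4(-3p^2 + 12p - 8), 24(-3q^2 + 10q - 2)).
At (2, 2): H = diag(16, 144).
Both eigenvalues are positive, so H is positive definite: a local minimum.

local minimum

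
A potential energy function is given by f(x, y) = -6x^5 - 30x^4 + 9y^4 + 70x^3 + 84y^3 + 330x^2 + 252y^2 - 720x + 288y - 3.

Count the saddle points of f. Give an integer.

f separates as a function of x plus a function of y, so ∇f=0 decouples.
∂f/∂x = -30(x - 2)(x - 1)(x + 3)(x + 4) = 0 at x ∈ {-4, -3, 1, 2}; ∂f/∂y = 36(y + 1)(y + 2)(y + 4) = 0 at y ∈ {-4, -2, -1}.
The Hessian is diagonal: diag(f_xx, f_yy). Second derivatives: f_xx(-4)=900, f_xx(-3)=-600, f_xx(1)=600, f_xx(2)=-900; f_yy(-4)=216, f_yy(-2)=-72, f_yy(-1)=108.
Saddle points occur where the two diagonal entries have opposite signs: (-4, -2), (-3, -4), (-3, -1), (1, -2), (2, -4), (2, -1). Count: 6.

6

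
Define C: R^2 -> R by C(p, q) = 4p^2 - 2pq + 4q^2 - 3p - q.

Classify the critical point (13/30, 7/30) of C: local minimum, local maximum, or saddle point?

The Hessian of C is constant: H = [[8, -2], [-2, 8]].
det(H) = 8·8 − (-2)² = 60.
det(H) > 0 and tr(H) = 16 > 0, so H is positive definite and the point is a local minimum.

local minimum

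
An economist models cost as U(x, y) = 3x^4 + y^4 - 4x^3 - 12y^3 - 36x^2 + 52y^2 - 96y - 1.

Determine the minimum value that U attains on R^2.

U(x,y) separates as P(x) + Q(y) − 1, so its minimum is min P + min Q − 1.
P'(x) = 12x(x - 3)(x + 2) vanishes at x ∈ {-2, 0, 3}; Q'(y) = 4(y - 4)(y - 3)(y - 2) vanishes at y ∈ {2, 3, 4}.
Local minima of P (where P''>0): P(-2)=-64, P(3)=-189. Local minima of Q: Q(2)=-64, Q(4)=-64.
So the global minimum of U is P(3) + Q(2) − 1 = -189 − 64 − 1 = -254, attained at (3, 2).

-254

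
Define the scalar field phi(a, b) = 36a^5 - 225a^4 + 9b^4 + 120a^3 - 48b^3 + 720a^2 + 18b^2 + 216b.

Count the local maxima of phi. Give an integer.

phi separates as a function of a plus a function of b, so ∇phi=0 decouples.
∂phi/∂a = 180a(a - 4)(a - 2)(a + 1) = 0 at a ∈ {-1, 0, 2, 4}; ∂phi/∂b = 36(b - 3)(b - 2)(b + 1) = 0 at b ∈ {-1, 2, 3}.
The Hessian is diagonal: diag(phi_aa, phi_bb). Second derivatives: phi_aa(-1)=-2700, phi_aa(0)=1440, phi_aa(2)=-2160, phi_aa(4)=7200; phi_bb(-1)=432, phi_bb(2)=-108, phi_bb(3)=144.
Local maxima occur where both diagonal entries negative: (-1, 2), (2, 2). Count: 2.

2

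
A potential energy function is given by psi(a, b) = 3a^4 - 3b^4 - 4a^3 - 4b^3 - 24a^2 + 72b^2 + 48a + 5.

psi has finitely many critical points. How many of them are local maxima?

2

psi separates as a function of a plus a function of b, so ∇psi=0 decouples.
∂psi/∂a = 12(a - 2)(a - 1)(a + 2) = 0 at a ∈ {-2, 1, 2}; ∂psi/∂b = -12b(b - 3)(b + 4) = 0 at b ∈ {-4, 0, 3}.
The Hessian is diagonal: diag(psi_aa, psi_bb). Second derivatives: psi_aa(-2)=144, psi_aa(1)=-36, psi_aa(2)=48; psi_bb(-4)=-336, psi_bb(0)=144, psi_bb(3)=-252.
Local maxima occur where both diagonal entries negative: (1, -4), (1, 3). Count: 2.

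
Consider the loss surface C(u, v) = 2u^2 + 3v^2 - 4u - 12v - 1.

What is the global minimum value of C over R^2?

-15

C(u,v) separates as P(u) + Q(v) − 1, so its minimum is min P + min Q − 1.
P'(u) = 4u - 4 vanishes at u ∈ {1}; Q'(v) = 6v - 12 vanishes at v ∈ {2}.
Local minima of P (where P''>0): P(1)=-2. Local minima of Q: Q(2)=-12.
So the global minimum of C is P(1) + Q(2) − 1 = -2 − 12 − 1 = -15, attained at (1, 2).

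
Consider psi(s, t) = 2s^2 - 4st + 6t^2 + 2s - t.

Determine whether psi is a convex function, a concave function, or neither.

convex

psi is quadratic, so its Hessian is the constant matrix H = [[4, -4], [-4, 12]].
det(H) = 32, tr(H) = 16.
det(H) > 0 and tr(H) > 0, so H is positive definite everywhere: convex.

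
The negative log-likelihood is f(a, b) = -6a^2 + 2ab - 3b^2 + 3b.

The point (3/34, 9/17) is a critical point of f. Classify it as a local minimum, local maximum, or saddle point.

The Hessian of f is constant: H = [[-12, 2], [2, -6]].
det(H) = (-12)·(-6) − 2² = 68.
det(H) > 0 and tr(H) = -18 < 0, so H is negative definite and the point is a local maximum.

local maximum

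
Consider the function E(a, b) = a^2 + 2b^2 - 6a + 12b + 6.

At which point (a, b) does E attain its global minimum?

E(a,b) separates as P(a) + Q(b) + 6, so its minimum is min P + min Q + 6.
P'(a) = 2a - 6 vanishes at a ∈ {3}; Q'(b) = 4b + 12 vanishes at b ∈ {-3}.
Local minima of P (where P''>0): P(3)=-9. Local minima of Q: Q(-3)=-18.
So the global minimum of E is P(3) + Q(-3) + 6 = -9 − 18 + 6 = -21, attained at (3, -3).

(3, -3)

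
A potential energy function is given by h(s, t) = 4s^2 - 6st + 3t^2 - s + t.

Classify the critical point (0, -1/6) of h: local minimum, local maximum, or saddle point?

The Hessian of h is constant: H = [[8, -6], [-6, 6]].
det(H) = 8·6 − (-6)² = 12.
det(H) > 0 and tr(H) = 14 > 0, so H is positive definite and the point is a local minimum.

local minimum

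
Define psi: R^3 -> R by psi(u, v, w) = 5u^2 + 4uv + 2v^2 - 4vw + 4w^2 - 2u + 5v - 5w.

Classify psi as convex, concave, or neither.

psi is quadratic, so its Hessian is the constant matrix H = [[10, 4, 0], [4, 4, -4], [0, -4, 8]].
Leading principal minors: 10, 24, 32.
All positive ⇒ H ≻ 0 ⇒ convex.

convex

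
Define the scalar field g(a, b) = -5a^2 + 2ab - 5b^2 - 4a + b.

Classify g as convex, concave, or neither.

g is quadratic, so its Hessian is the constant matrix H = [[-10, 2], [2, -10]].
det(H) = 96, tr(H) = -20.
det(H) > 0 and tr(H) < 0, so H is negative definite everywhere: concave.

concave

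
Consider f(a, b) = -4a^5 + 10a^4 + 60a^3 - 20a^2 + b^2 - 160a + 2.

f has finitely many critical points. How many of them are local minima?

f separates as a function of a plus a function of b, so ∇f=0 decouples.
∂f/∂a = -20(a - 4)(a - 1)(a + 1)(a + 2) = 0 at a ∈ {-2, -1, 1, 4}; ∂f/∂b = 2b = 0 at b ∈ {0}.
The Hessian is diagonal: diag(f_aa, f_bb). Second derivatives: f_aa(-2)=360, f_aa(-1)=-200, f_aa(1)=360, f_aa(4)=-1800; f_bb(0)=2.
Local minima occur where both diagonal entries positive: (-2, 0), (1, 0). Count: 2.

2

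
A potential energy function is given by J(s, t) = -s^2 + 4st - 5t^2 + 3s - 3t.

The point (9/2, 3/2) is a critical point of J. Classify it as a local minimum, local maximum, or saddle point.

The Hessian of J is constant: H = [[-2, 4], [4, -10]].
det(H) = (-2)·(-10) − 4² = 4.
det(H) > 0 and tr(H) = -12 < 0, so H is negative definite and the point is a local maximum.

local maximum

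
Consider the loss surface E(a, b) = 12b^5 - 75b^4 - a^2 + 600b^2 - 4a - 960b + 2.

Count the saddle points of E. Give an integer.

E separates as a function of a plus a function of b, so ∇E=0 decouples.
∂E/∂a = -2(a + 2) = 0 at a ∈ {-2}; ∂E/∂b = 60(b - 4)(b - 2)(b - 1)(b + 2) = 0 at b ∈ {-2, 1, 2, 4}.
The Hessian is diagonal: diag(E_aa, E_bb). Second derivatives: E_aa(-2)=-2; E_bb(-2)=-4320, E_bb(1)=540, E_bb(2)=-480, E_bb(4)=2160.
Saddle points occur where the two diagonal entries have opposite signs: (-2, 1), (-2, 4). Count: 2.

2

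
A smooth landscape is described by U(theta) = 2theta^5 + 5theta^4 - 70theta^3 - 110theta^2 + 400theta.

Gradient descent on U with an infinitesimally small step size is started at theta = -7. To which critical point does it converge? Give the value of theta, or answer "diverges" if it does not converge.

diverges

U'(theta) = 10(theta - 4)(theta - 1)(theta + 2)(theta + 5), so U'(-7) = 8800.
Gradient descent moves in the -U' direction, i.e. theta is decreasing.
There is no critical point below theta=-7, and U' keeps the same sign, so the iterate runs off to −∞.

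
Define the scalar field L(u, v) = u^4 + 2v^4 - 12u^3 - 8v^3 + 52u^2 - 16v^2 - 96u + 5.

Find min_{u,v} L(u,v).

-315

L(u,v) separates as P(u) + Q(v) + 5, so its minimum is min P + min Q + 5.
P'(u) = 4(u - 4)(u - 3)(u - 2) vanishes at u ∈ {2, 3, 4}; Q'(v) = 8v(v - 4)(v + 1) vanishes at v ∈ {-1, 0, 4}.
Local minima of P (where P''>0): P(2)=-64, P(4)=-64. Local minima of Q: Q(-1)=-6, Q(4)=-256.
So the global minimum of L is P(2) + Q(4) + 5 = -64 − 256 + 5 = -315, attained at (2, 4).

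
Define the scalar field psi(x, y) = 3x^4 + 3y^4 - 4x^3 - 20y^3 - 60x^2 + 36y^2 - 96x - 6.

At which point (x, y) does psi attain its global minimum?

psi(x,y) separates as P(x) + Q(y) − 6, so its minimum is min P + min Q − 6.
P'(x) = 12(x - 4)(x + 1)(x + 2) vanishes at x ∈ {-2, -1, 4}; Q'(y) = 12y(y - 3)(y - 2) vanishes at y ∈ {0, 2, 3}.
Local minima of P (where P''>0): P(-2)=32, P(4)=-832. Local minima of Q: Q(0)=0, Q(3)=27.
So the global minimum of psi is P(4) + Q(0) − 6 = -832 + 0 − 6 = -838, attained at (4, 0).

(4, 0)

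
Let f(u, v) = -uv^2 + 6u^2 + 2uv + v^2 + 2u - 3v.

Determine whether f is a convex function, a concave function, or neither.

neither

The term -uv^2 is cubic, so the Hessian is not constant.
∂²f/∂v² = -2u + 2, which takes both signs as u varies (negative for sufficiently large u). A diagonal entry of the Hessian changing sign means the Hessian is neither positive- nor negative-semidefinite on all of R^2.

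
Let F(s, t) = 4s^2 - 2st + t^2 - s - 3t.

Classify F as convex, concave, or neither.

F is quadratic, so its Hessian is the constant matrix H = [[8, -2], [-2, 2]].
det(H) = 12, tr(H) = 10.
det(H) > 0 and tr(H) > 0, so H is positive definite everywhere: convex.

convex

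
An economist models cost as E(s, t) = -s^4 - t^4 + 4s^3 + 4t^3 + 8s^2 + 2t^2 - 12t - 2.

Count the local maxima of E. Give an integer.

E separates as a function of s plus a function of t, so ∇E=0 decouples.
∂E/∂s = -4s(s - 4)(s + 1) = 0 at s ∈ {-1, 0, 4}; ∂E/∂t = -4(t - 3)(t - 1)(t + 1) = 0 at t ∈ {-1, 1, 3}.
The Hessian is diagonal: diag(E_ss, E_tt). Second derivatives: E_ss(-1)=-20, E_ss(0)=16, E_ss(4)=-80; E_tt(-1)=-32, E_tt(1)=16, E_tt(3)=-32.
Local maxima occur where both diagonal entries negative: (-1, -1), (-1, 3), (4, -1), (4, 3). Count: 4.

4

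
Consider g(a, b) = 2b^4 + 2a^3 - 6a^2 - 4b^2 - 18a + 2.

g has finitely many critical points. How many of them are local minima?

2

g separates as a function of a plus a function of b, so ∇g=0 decouples.
∂g/∂a = 6(a - 3)(a + 1) = 0 at a ∈ {-1, 3}; ∂g/∂b = 8b(b - 1)(b + 1) = 0 at b ∈ {-1, 0, 1}.
The Hessian is diagonal: diag(g_aa, g_bb). Second derivatives: g_aa(-1)=-24, g_aa(3)=24; g_bb(-1)=16, g_bb(0)=-8, g_bb(1)=16.
Local minima occur where both diagonal entries positive: (3, -1), (3, 1). Count: 2.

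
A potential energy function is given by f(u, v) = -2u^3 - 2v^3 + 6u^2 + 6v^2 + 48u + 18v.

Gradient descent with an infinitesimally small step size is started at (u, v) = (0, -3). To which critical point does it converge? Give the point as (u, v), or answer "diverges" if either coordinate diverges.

f is separable, so gradient descent decouples: u follows -∂f/∂u, v follows -∂f/∂v.
∂f/∂u = -6(u - 4)(u + 2); at u=0 this is 48, so u decreases.
∂f/∂v = -6(v - 3)(v + 1); at v=-3 this is -72, so v increases.
u converges to its nearest critical value -2 (a local min of the u-part); v converges to -1. The iterate converges to (-2, -1).

(-2, -1)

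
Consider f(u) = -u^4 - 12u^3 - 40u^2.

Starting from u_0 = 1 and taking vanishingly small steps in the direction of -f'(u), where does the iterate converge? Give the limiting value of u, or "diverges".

f'(u) = -4u(u + 4)(u + 5), so f'(1) = -120.
Gradient descent moves in the -f' direction, i.e. u is increasing.
There is no critical point above u=1, and f' keeps the same sign, so the iterate runs off to +∞.

diverges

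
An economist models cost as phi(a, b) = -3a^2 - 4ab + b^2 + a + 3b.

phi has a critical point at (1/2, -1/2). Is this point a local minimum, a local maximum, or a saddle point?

saddle point

The Hessian of phi is constant: H = [[-6, -4], [-4, 2]].
det(H) = (-6)·2 − (-4)² = -28.
Since det(H) < 0, H is indefinite and the critical point is a saddle point.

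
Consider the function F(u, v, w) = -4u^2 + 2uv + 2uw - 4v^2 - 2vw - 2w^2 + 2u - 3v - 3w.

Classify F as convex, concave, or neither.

concave

F is quadratic, so its Hessian is the constant matrix H = [[-8, 2, 2], [2, -8, -2], [2, -2, -4]].
Leading principal minors: -8, 60, -192.
Signs alternate −, +, − ⇒ H ≺ 0 ⇒ concave.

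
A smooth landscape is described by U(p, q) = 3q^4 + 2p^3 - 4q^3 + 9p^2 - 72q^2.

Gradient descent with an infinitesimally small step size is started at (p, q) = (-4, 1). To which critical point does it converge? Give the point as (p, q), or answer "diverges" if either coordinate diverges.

U is separable, so gradient descent decouples: p follows -∂U/∂p, q follows -∂U/∂q.
∂U/∂p = 6p(p + 3); at p=-4 this is 24, so p decreases.
∂U/∂q = 12q(q - 4)(q + 3); at q=1 this is -144, so q increases.
The p-coordinate has no critical point in that direction and runs off to infinity.

diverges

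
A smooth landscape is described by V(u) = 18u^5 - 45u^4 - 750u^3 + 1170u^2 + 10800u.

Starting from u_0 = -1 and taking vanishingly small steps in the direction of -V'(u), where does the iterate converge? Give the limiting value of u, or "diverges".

-2

V'(u) = 90(u - 5)(u - 3)(u + 2)(u + 4), so V'(-1) = 6480.
Gradient descent moves in the -V' direction, i.e. u is decreasing.
The nearest critical point in that direction is u = -2, where V'' = 6300 > 0 (a local minimum). The iterate converges there.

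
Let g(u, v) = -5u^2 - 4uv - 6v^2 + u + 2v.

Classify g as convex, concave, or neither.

g is quadratic, so its Hessian is the constant matrix H = [[-10, -4], [-4, -12]].
det(H) = 104, tr(H) = -22.
det(H) > 0 and tr(H) < 0, so H is negative definite everywhere: concave.

concave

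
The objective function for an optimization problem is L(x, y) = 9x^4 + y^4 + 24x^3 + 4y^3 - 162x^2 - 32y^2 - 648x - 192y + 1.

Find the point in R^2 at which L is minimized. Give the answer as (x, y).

L(x,y) separates as P(x) + Q(y) + 1, so its minimum is min P + min Q + 1.
P'(x) = 36(x - 3)(x + 2)(x + 3) vanishes at x ∈ {-3, -2, 3}; Q'(y) = 4(y - 4)(y + 3)(y + 4) vanishes at y ∈ {-4, -3, 4}.
Local minima of P (where P''>0): P(-3)=567, P(3)=-2025. Local minima of Q: Q(-4)=256, Q(4)=-768.
So the global minimum of L is P(3) + Q(4) + 1 = -2025 − 768 + 1 = -2792, attained at (3, 4).

(3, 4)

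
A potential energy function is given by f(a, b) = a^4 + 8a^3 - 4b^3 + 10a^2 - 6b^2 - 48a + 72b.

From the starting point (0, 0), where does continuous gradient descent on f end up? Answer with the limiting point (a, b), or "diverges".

(1, -3)

f is separable, so gradient descent decouples: a follows -∂f/∂a, b follows -∂f/∂b.
∂f/∂a = 4(a - 1)(a + 3)(a + 4); at a=0 this is -48, so a increases.
∂f/∂b = -12(b - 2)(b + 3); at b=0 this is 72, so b decreases.
a converges to its nearest critical value 1 (a local min of the a-part); b converges to -3. The iterate converges to (1, -3).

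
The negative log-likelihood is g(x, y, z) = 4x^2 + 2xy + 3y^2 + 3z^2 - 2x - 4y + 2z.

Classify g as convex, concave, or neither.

g is quadratic, so its Hessian is the constant matrix H = [[8, 2, 0], [2, 6, 0], [0, 0, 6]].
Leading principal minors: 8, 44, 264.
All positive ⇒ H ≻ 0 ⇒ convex.

convex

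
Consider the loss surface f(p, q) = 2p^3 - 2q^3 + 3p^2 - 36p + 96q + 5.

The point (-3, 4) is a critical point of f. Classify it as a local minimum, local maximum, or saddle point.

The mixed partial ∂²f/∂p∂q is 0, so the Hessian at any point is diag(f_pp, f_qq) = diag(6(2p + 1), -12q).
At (-3, 4): H = diag(-30, -48).
Both eigenvalues are negative, so H is negative definite: a local maximum.

local maximum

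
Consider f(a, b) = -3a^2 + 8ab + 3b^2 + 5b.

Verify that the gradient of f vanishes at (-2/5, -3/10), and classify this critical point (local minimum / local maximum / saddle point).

∇f = (-6a + 8b, 8a + 6b + 5); substituting (-2/5, -3/10) gives ∇f = (0, 0), so (-2/5, -3/10) is indeed a critical point.
The Hessian of f is constant: H = [[-6, 8], [8, 6]].
det(H) = (-6)·6 − 8² = -100.
Since det(H) < 0, H is indefinite and the critical point is a saddle point.

saddle point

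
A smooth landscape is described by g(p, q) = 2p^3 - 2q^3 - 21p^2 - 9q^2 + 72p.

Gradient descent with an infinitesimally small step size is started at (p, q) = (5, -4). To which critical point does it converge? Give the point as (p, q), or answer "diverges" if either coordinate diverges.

g is separable, so gradient descent decouples: p follows -∂g/∂p, q follows -∂g/∂q.
∂g/∂p = 6(p - 4)(p - 3); at p=5 this is 12, so p decreases.
∂g/∂q = -6q(q + 3); at q=-4 this is -24, so q increases.
p converges to its nearest critical value 4 (a local min of the p-part); q converges to -3. The iterate converges to (4, -3).

(4, -3)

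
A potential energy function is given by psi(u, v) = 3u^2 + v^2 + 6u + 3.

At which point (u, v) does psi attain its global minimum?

(-1, 0)

psi(u,v) separates as P(u) + Q(v) + 3, so its minimum is min P + min Q + 3.
P'(u) = 6u + 6 vanishes at u ∈ {-1}; Q'(v) = 2v vanishes at v ∈ {0}.
Local minima of P (where P''>0): P(-1)=-3. Local minima of Q: Q(0)=0.
So the global minimum of psi is P(-1) + Q(0) + 3 = -3 + 0 + 3 = 0, attained at (-1, 0).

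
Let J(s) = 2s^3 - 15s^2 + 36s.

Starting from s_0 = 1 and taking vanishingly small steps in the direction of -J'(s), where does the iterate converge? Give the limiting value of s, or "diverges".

J'(s) = 6(s - 3)(s - 2), so J'(1) = 12.
Gradient descent moves in the -J' direction, i.e. s is decreasing.
There is no critical point below s=1, and J' keeps the same sign, so the iterate runs off to −∞.

diverges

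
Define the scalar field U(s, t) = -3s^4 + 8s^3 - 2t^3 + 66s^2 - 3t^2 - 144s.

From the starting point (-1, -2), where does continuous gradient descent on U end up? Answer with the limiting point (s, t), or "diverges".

(1, -1)

U is separable, so gradient descent decouples: s follows -∂U/∂s, t follows -∂U/∂t.
∂U/∂s = -12(s - 4)(s - 1)(s + 3); at s=-1 this is -240, so s increases.
∂U/∂t = -6t(t + 1); at t=-2 this is -12, so t increases.
s converges to its nearest critical value 1 (a local min of the s-part); t converges to -1. The iterate converges to (1, -1).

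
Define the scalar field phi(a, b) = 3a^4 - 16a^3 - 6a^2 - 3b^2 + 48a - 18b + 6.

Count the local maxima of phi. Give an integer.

phi separates as a function of a plus a function of b, so ∇phi=0 decouples.
∂phi/∂a = 12(a - 4)(a - 1)(a + 1) = 0 at a ∈ {-1, 1, 4}; ∂phi/∂b = -6(b + 3) = 0 at b ∈ {-3}.
The Hessian is diagonal: diag(phi_aa, phi_bb). Second derivatives: phi_aa(-1)=120, phi_aa(1)=-72, phi_aa(4)=180; phi_bb(-3)=-6.
Local maxima occur where both diagonal entries negative: (1, -3). Count: 1.

1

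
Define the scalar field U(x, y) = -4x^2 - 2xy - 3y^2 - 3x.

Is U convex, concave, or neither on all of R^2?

concave

U is quadratic, so its Hessian is the constant matrix H = [[-8, -2], [-2, -6]].
det(H) = 44, tr(H) = -14.
det(H) > 0 and tr(H) < 0, so H is negative definite everywhere: concave.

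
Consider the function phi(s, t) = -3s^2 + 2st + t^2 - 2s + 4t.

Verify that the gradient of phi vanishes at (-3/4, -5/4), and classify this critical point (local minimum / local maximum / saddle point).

∇phi = (-6s + 2t - 2, 2s + 2t + 4); substituting (-3/4, -5/4) gives ∇phi = (0, 0), so (-3/4, -5/4) is indeed a critical point.
The Hessian of phi is constant: H = [[-6, 2], [2, 2]].
det(H) = (-6)·2 − 2² = -16.
Since det(H) < 0, H is indefinite and the critical point is a saddle point.

saddle point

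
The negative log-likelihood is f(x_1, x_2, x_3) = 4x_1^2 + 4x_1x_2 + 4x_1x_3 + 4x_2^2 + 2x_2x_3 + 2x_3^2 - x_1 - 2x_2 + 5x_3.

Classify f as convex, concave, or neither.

f is quadratic, so its Hessian is the constant matrix H = [[8, 4, 4], [4, 8, 2], [4, 2, 4]].
Leading principal minors: 8, 48, 96.
All positive ⇒ H ≻ 0 ⇒ convex.

convex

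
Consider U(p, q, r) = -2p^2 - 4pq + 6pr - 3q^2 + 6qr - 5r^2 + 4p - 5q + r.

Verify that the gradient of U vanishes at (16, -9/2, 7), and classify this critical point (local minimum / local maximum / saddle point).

∇U = (-4p - 4q + 6r + 4, -4p - 6q + 6r - 5, 6p + 6q - 10r + 1); substituting (16, -9/2, 7) gives ∇U = (0, 0, 0), so (16, -9/2, 7) is indeed a critical point.
The Hessian is constant: H = [[-4, -4, 6], [-4, -6, 6], [6, 6, -10]].
Leading principal minors: Δ₁ = -4, Δ₂ = 8, Δ₃ = -8.
The minors alternate sign starting negative (−, +, −), so H is negative definite: a local maximum.

local maximum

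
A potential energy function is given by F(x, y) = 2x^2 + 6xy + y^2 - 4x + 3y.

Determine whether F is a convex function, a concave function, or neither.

neither

F is quadratic, so its Hessian is the constant matrix H = [[4, 6], [6, 2]].
det(H) = -28, tr(H) = 6.
det(H) < 0, so H is indefinite: neither convex nor concave.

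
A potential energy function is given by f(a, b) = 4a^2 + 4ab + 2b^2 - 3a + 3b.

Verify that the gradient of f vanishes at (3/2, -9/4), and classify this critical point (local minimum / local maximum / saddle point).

∇f = (8a + 4b - 3, 4a + 4b + 3); substituting (3/2, -9/4) gives ∇f = (0, 0), so (3/2, -9/4) is indeed a critical point.
The Hessian of f is constant: H = [[8, 4], [4, 4]].
det(H) = 8·4 − 4² = 16.
det(H) > 0 and tr(H) = 12 > 0, so H is positive definite and the point is a local minimum.

local minimum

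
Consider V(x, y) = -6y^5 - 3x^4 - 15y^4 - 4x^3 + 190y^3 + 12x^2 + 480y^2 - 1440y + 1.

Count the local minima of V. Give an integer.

2

V separates as a function of x plus a function of y, so ∇V=0 decouples.
∂V/∂x = -12x(x - 1)(x + 2) = 0 at x ∈ {-2, 0, 1}; ∂V/∂y = -30(y - 4)(y - 1)(y + 3)(y + 4) = 0 at y ∈ {-4, -3, 1, 4}.
The Hessian is diagonal: diag(V_xx, V_yy). Second derivatives: V_xx(-2)=-72, V_xx(0)=24, V_xx(1)=-36; V_yy(-4)=1200, V_yy(-3)=-840, V_yy(1)=1800, V_yy(4)=-5040.
Local minima occur where both diagonal entries positive: (0, -4), (0, 1). Count: 2.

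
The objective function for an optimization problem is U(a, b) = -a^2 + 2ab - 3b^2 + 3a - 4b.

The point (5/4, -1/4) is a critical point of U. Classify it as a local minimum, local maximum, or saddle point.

local maximum

The Hessian of U is constant: H = [[-2, 2], [2, -6]].
det(H) = (-2)·(-6) − 2² = 8.
det(H) > 0 and tr(H) = -8 < 0, so H is negative definite and the point is a local maximum.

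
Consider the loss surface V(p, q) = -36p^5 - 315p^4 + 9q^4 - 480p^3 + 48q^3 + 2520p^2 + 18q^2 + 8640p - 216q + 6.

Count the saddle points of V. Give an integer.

V separates as a function of p plus a function of q, so ∇V=0 decouples.
∂V/∂p = -180(p - 2)(p + 2)(p + 3)(p + 4) = 0 at p ∈ {-4, -3, -2, 2}; ∂V/∂q = 36(q - 1)(q + 2)(q + 3) = 0 at q ∈ {-3, -2, 1}.
The Hessian is diagonal: diag(V_pp, V_qq). Second derivatives: V_pp(-4)=2160, V_pp(-3)=-900, V_pp(-2)=1440, V_pp(2)=-21600; V_qq(-3)=144, V_qq(-2)=-108, V_qq(1)=432.
Saddle points occur where the two diagonal entries have opposite signs: (-4, -2), (-3, -3), (-3, 1), (-2, -2), (2, -3), (2, 1). Count: 6.

6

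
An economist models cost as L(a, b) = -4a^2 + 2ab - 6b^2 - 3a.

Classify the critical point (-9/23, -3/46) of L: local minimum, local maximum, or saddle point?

local maximum

The Hessian of L is constant: H = [[-8, 2], [2, -12]].
det(H) = (-8)·(-12) − 2² = 92.
det(H) > 0 and tr(H) = -20 < 0, so H is negative definite and the point is a local maximum.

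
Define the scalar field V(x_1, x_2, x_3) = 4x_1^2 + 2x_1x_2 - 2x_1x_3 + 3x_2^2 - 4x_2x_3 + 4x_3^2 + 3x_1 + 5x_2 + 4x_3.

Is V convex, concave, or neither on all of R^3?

convex

V is quadratic, so its Hessian is the constant matrix H = [[8, 2, -2], [2, 6, -4], [-2, -4, 8]].
Leading principal minors: 8, 44, 232.
All positive ⇒ H ≻ 0 ⇒ convex.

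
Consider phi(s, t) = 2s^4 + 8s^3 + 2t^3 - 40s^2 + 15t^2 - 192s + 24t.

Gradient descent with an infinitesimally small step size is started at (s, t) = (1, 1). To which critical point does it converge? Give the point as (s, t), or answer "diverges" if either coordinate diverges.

(3, -1)

phi is separable, so gradient descent decouples: s follows -∂phi/∂s, t follows -∂phi/∂t.
∂phi/∂s = 8(s - 3)(s + 2)(s + 4); at s=1 this is -240, so s increases.
∂phi/∂t = 6(t + 1)(t + 4); at t=1 this is 60, so t decreases.
s converges to its nearest critical value 3 (a local min of the s-part); t converges to -1. The iterate converges to (3, -1).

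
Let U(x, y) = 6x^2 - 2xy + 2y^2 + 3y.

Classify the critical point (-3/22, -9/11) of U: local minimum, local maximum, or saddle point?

The Hessian of U is constant: H = [[12, -2], [-2, 4]].
det(H) = 12·4 − (-2)² = 44.
det(H) > 0 and tr(H) = 16 > 0, so H is positive definite and the point is a local minimum.

local minimum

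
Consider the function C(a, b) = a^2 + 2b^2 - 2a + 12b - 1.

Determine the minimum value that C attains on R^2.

-20

C(a,b) separates as P(a) + Q(b) − 1, so its minimum is min P + min Q − 1.
P'(a) = 2a - 2 vanishes at a ∈ {1}; Q'(b) = 4b + 12 vanishes at b ∈ {-3}.
Local minima of P (where P''>0): P(1)=-1. Local minima of Q: Q(-3)=-18.
So the global minimum of C is P(1) + Q(-3) − 1 = -1 − 18 − 1 = -20, attained at (1, -3).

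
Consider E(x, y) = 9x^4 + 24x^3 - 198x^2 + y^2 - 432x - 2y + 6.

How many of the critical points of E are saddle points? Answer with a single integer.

E separates as a function of x plus a function of y, so ∇E=0 decouples.
∂E/∂x = 36(x - 3)(x + 1)(x + 4) = 0 at x ∈ {-4, -1, 3}; ∂E/∂y = 2(y - 1) = 0 at y ∈ {1}.
The Hessian is diagonal: diag(E_xx, E_yy). Second derivatives: E_xx(-4)=756, E_xx(-1)=-432, E_xx(3)=1008; E_yy(1)=2.
Saddle points occur where the two diagonal entries have opposite signs: (-1, 1). Count: 1.

1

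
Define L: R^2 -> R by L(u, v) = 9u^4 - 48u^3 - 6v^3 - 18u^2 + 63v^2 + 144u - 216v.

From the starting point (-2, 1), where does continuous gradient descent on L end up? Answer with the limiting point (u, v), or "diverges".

(-1, 3)

L is separable, so gradient descent decouples: u follows -∂L/∂u, v follows -∂L/∂v.
∂L/∂u = 36(u - 4)(u - 1)(u + 1); at u=-2 this is -648, so u increases.
∂L/∂v = -18(v - 4)(v - 3); at v=1 this is -108, so v increases.
u converges to its nearest critical value -1 (a local min of the u-part); v converges to 3. The iterate converges to (-1, 3).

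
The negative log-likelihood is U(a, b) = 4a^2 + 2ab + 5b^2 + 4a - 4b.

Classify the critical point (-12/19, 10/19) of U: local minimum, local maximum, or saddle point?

local minimum

The Hessian of U is constant: H = [[8, 2], [2, 10]].
det(H) = 8·10 − 2² = 76.
det(H) > 0 and tr(H) = 18 > 0, so H is positive definite and the point is a local minimum.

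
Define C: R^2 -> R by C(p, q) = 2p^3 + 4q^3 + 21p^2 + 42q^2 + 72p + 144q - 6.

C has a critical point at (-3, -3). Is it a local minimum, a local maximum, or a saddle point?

local minimum

The mixed partial ∂²C/∂p∂q is 0, so the Hessian at any point is diag(C_pp, C_qq) = diag(6(2p + 7), 12(2q + 7)).
At (-3, -3): H = diag(6, 12).
Both eigenvalues are positive, so H is positive definite: a local minimum.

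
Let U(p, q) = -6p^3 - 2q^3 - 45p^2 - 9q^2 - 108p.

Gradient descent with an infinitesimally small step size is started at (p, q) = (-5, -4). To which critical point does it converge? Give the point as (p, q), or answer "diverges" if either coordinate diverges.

(-3, -3)

U is separable, so gradient descent decouples: p follows -∂U/∂p, q follows -∂U/∂q.
∂U/∂p = -18(p + 2)(p + 3); at p=-5 this is -108, so p increases.
∂U/∂q = -6q(q + 3); at q=-4 this is -24, so q increases.
p converges to its nearest critical value -3 (a local min of the p-part); q converges to -3. The iterate converges to (-3, -3).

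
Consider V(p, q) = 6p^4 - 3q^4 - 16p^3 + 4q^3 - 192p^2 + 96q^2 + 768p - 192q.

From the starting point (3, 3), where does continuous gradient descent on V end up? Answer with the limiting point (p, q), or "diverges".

(4, 1)

V is separable, so gradient descent decouples: p follows -∂V/∂p, q follows -∂V/∂q.
∂V/∂p = 24(p - 4)(p - 2)(p + 4); at p=3 this is -168, so p increases.
∂V/∂q = -12(q - 4)(q - 1)(q + 4); at q=3 this is 168, so q decreases.
p converges to its nearest critical value 4 (a local min of the p-part); q converges to 1. The iterate converges to (4, 1).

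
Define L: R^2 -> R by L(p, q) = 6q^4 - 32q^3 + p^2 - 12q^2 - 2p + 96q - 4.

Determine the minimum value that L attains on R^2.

-325

L(p,q) separates as A(p) + B(q) − 4, so its minimum is min A + min B − 4.
A'(p) = 2p - 2 vanishes at p ∈ {1}; B'(q) = 24(q - 4)(q - 1)(q + 1) vanishes at q ∈ {-1, 1, 4}.
Local minima of A (where A''>0): A(1)=-1. Local minima of B: B(-1)=-70, B(4)=-320.
So the global minimum of L is A(1) + B(4) − 4 = -1 − 320 − 4 = -325, attained at (1, 4).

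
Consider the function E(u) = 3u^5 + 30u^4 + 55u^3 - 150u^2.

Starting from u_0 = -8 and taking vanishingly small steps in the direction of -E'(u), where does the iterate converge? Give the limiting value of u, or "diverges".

E'(u) = 15u(u - 1)(u + 4)(u + 5), so E'(-8) = 12960.
Gradient descent moves in the -E' direction, i.e. u is decreasing.
There is no critical point below u=-8, and E' keeps the same sign, so the iterate runs off to −∞.

diverges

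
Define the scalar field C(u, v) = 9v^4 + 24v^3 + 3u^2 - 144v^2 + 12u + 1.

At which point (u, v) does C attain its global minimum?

C(u,v) separates as P(u) + Q(v) + 1, so its minimum is min P + min Q + 1.
P'(u) = 6u + 12 vanishes at u ∈ {-2}; Q'(v) = 36v(v - 2)(v + 4) vanishes at v ∈ {-4, 0, 2}.
Local minima of P (where P''>0): P(-2)=-12. Local minima of Q: Q(-4)=-1536, Q(2)=-240.
So the global minimum of C is P(-2) + Q(-4) + 1 = -12 − 1536 + 1 = -1547, attained at (-2, -4).

(-2, -4)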